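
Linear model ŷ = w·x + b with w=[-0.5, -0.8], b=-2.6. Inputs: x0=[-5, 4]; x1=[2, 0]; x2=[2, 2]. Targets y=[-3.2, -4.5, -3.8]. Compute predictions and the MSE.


ŷ0 = (-0.5)·(-5) + (-0.8)·(4) - 2.6 = -3.3
ŷ1 = (-0.5)·(2) + (-0.8)·(0) - 2.6 = -3.6
ŷ2 = (-0.5)·(2) + (-0.8)·(2) - 2.6 = -5.2
errors² = [0.01, 0.81, 1.96]
MSE = 2.7800/3 = 0.9267

0.9267


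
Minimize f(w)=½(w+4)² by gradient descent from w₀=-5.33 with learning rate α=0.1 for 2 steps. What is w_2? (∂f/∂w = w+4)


step 1: grad = -5.33+4 = -1.33; w = -5.33 - 0.1·(-1.33) = -5.197
step 2: grad = -5.197+4 = -1.197; w = -5.197 - 0.1·(-1.197) = -5.0773

-5.0773


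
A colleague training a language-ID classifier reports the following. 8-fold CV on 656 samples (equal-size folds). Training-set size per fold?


Fold size = 656/8 = 82
Training per fold = 656 - 82 = 574

574


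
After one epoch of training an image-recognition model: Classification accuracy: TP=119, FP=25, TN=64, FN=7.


Accuracy = (TP+TN)/(TP+TN+FP+FN)
= (119+64)/(215)
= 183/215 = 85.12%

85.12%


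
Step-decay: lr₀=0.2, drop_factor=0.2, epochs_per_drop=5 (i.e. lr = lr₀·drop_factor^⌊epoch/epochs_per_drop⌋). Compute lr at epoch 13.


n_drops = ⌊13/5⌋ = 2
lr = 0.2·0.2^2 = 0.2·0.04 = 0.008

0.008


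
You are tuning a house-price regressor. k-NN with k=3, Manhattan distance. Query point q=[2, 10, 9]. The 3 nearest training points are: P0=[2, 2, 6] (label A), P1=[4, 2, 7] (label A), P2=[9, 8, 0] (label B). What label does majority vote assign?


d(q,P0) = 11  (label A)
d(q,P1) = 12  (label A)
d(q,P2) = 18  (label B)
Votes: A=2, B=1
Majority → A

A


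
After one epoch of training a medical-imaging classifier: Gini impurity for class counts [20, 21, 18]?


Probabilities: [20/59, 21/59, 18/59] ≈ [0.339, 0.3559, 0.3051]
Σpᵢ² = (400 + 441 + 324)/59² = 1165/3481
Gini = 1 - Σpᵢ² = 1 - 1165/3481 = 0.6653

0.6653


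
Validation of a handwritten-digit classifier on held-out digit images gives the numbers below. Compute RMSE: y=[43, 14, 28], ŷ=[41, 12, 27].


MSE = 9/3 = 3
RMSE = √(9/3) = 1.7321

1.7321


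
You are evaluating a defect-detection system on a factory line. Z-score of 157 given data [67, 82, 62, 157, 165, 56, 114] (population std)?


μ = 100.4286, σ = 42.1929
z = (157 - 100.4286)/42.1929 = 1.3408

1.3408


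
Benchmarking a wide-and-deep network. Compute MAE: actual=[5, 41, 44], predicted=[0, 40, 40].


Absolute errors: |5-0|=5, |41-40|=1, |44-40|=4
Sum = 10
MAE = 10/3 = 10/3

10/3


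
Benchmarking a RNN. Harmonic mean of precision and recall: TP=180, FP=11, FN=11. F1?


Precision = 180/191 = 0.9424
Recall = 180/191 = 0.9424
F1 = 2·P·R/(P+R) = 2·TP/(2·TP+FP+FN) = 360/(360+11+11) = 360/382 = 0.9424

0.9424


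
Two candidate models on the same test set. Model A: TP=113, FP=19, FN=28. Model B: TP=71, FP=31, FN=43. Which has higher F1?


Model A: P=113/132=0.8561, R=113/141=0.8014, F1=2PR/(P+R)=2TP/(2TP+FP+FN)=226/273=0.8278
Model B: P=71/102=0.6961, R=71/114=0.6228, F1=2PR/(P+R)=2TP/(2TP+FP+FN)=142/216=0.6574
0.8278 > 0.6574 → Model A

Model A


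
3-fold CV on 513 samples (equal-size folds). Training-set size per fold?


Fold size = 513/3 = 171
Training per fold = 513 - 171 = 342

342


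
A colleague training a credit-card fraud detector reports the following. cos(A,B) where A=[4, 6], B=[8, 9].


A·B = 4·8 + 6·9 = 86
‖A‖ = √52 = 7.2111, ‖B‖ = √145 = 12.0416
cos = 86/(√52·√145) = 86/√7540 = 0.9904

0.9904


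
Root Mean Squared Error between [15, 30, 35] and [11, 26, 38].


MSE = 41/3 = 13.6667
RMSE = √(41/3) = 3.6968

3.6968


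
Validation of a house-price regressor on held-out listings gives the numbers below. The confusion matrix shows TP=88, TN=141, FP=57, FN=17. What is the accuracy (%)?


Accuracy = (TP+TN)/(TP+TN+FP+FN)
= (88+141)/(303)
= 229/303 = 75.58%

75.58%


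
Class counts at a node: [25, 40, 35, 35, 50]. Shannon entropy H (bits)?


Probabilities: [25/185, 40/185, 35/185, 35/185, 50/185] ≈ [0.1351, 0.2162, 0.1892, 0.1892, 0.2703]
H = -((25/185)·log₂(25/185) + (40/185)·log₂(40/185) + (35/185)·log₂(35/185) + (35/185)·log₂(35/185) + (50/185)·log₂(50/185))
  = 2.287 bits

2.287 bits


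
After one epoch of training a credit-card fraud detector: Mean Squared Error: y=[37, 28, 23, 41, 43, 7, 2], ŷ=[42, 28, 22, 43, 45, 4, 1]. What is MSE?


Squared errors: (37-42)²=25, (28-28)²=0, (23-22)²=1, (41-43)²=4, (43-45)²=4, (7-4)²=9, (2-1)²=1
Sum = 44
MSE = 44/7 = 44/7

44/7


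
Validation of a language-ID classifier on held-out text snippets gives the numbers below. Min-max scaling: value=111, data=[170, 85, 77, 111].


min=77, max=170
(111-77)/(170-77) = 34/93 = 0.3656

0.3656


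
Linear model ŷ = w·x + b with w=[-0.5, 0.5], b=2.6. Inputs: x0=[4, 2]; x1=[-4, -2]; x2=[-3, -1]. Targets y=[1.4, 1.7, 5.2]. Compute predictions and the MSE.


ŷ0 = (-0.5)·(4) + (0.5)·(2) + 2.6 = 1.6
ŷ1 = (-0.5)·(-4) + (0.5)·(-2) + 2.6 = 3.6
ŷ2 = (-0.5)·(-3) + (0.5)·(-1) + 2.6 = 3.6
errors² = [0.04, 3.61, 2.56]
MSE = 6.2100/3 = 2.07

2.07


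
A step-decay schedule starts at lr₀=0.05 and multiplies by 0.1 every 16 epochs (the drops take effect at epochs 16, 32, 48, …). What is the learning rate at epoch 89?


n_drops = ⌊89/16⌋ = 5
lr = 0.05·0.1^5 = 0.05·0.00001 = 0.0000005

0.0000005


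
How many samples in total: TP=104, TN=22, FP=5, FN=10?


Total = TP + TN + FP + FN
= 104 + 22 + 5 + 10
= 141
(Predicted positive: 109, predicted negative: 32)

141


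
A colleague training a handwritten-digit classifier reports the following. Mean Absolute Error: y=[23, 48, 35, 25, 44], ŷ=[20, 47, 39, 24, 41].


Absolute errors: |23-20|=3, |48-47|=1, |35-39|=4, |25-24|=1, |44-41|=3
Sum = 12
MAE = 12/5 = 12/5

12/5


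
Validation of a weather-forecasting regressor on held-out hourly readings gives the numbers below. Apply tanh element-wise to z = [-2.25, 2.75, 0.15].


tanh(-2.25) = -0.978
tanh(2.75) = 0.9919
tanh(0.15) = 0.1489
result = [-0.978, 0.9919, 0.1489]

[-0.978, 0.9919, 0.1489]


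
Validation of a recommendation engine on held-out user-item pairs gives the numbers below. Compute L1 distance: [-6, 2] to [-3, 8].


d = |-6+ 3| + |2-8|
  = 3 + 6
  = 9

9


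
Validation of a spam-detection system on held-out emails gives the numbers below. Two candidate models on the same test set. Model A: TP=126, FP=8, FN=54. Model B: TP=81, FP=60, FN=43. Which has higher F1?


Model A: P=126/134=0.9403, R=126/180=0.7, F1=2PR/(P+R)=2TP/(2TP+FP+FN)=252/314=0.8025
Model B: P=81/141=0.5745, R=81/124=0.6532, F1=2PR/(P+R)=2TP/(2TP+FP+FN)=162/265=0.6113
0.8025 > 0.6113 → Model A

Model A


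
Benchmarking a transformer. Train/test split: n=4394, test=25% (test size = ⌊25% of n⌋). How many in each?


Test = ⌊4394·25/100⌋ = 1098
Train = 4394 - 1098 = 3296

Train: 3296, Test: 1098


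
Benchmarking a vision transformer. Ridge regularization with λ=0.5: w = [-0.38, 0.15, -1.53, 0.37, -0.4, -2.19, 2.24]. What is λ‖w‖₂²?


‖w‖₂² = (-0.38)² + (0.15)² + (-1.53)² + (0.37)² + (-0.4)² + (-2.19)² + (2.24)²
     = 0.1444 + 0.0225 + 2.3409 + 0.1369 + 0.16 + 4.7961 + 5.0176
     = 12.6184
λ·‖w‖₂² = 0.5·12.6184 = 6.3092

6.3092


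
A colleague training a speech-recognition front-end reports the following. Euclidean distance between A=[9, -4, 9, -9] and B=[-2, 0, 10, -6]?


d = √((9+ 2)² + (-4-0)² + (9-10)² + (-9+ 6)²)
  = √(121 + 16 + 1 + 9)
  = √147 = 12.1244

12.1244


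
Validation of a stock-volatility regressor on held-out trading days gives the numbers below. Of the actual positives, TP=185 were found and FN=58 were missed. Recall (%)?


Recall = TP/(TP+FN)
= 185/(185+58)
= 185/243 = 76.13%

76.13%


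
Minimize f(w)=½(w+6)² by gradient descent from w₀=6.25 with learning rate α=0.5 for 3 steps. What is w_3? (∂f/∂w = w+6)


step 1: grad = 6.25+6 = 12.25; w = 6.25 - 0.5·(12.25) = 0.125
step 2: grad = 0.125+6 = 6.125; w = 0.125 - 0.5·(6.125) = -2.9375
step 3: grad = -2.9375+6 = 3.0625; w = -2.9375 - 0.5·(3.0625) = -4.46875

-4.46875


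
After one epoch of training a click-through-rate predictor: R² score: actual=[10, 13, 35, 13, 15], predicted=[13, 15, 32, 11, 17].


ȳ = 17.2
SS_res = Σ(y-ŷ)² = 30
SS_tot = Σ(y-ȳ)² = 408.8
R² = 1 - SS_res/SS_tot = 1 - 0.0734 = 0.9266

0.9266


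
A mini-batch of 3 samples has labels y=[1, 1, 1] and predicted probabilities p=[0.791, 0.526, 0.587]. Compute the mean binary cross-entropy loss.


L[0] = -ln(0.791) = 0.2345
L[1] = -ln(0.526) = 0.6425
L[2] = -ln(0.587) = 0.5327
mean = (0.2345 + 0.6425 + 0.5327)/3 = 0.4699

0.4699


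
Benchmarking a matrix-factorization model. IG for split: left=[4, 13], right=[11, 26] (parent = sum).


Parent = [15, 39], H_parent = 0.8524
H_left = 0.7871 (n=17), H_right = 0.878 (n=37)
H_children = (17/54)·0.7871 + (37/54)·0.878 = 0.8494
IG = 0.8524 - 0.8494 = 0.003

0.003


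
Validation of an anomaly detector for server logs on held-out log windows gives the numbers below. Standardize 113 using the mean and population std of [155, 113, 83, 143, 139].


μ = 126.6, σ = 25.7496
z = (113 - 126.6)/25.7496 = -0.5282

-0.5282


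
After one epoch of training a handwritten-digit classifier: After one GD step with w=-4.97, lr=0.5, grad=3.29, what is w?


w_new = w - α·∇
= -4.97 - 0.5·3.29
= -4.97 - 1.645
= -6.615

-6.615


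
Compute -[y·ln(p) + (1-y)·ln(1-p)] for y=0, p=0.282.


BCE = -[y·ln(p) + (1-y)·ln(1-p)]
= -0 - 1·ln(1-0.282)
= -ln(0.718) = 0.3313

0.3313


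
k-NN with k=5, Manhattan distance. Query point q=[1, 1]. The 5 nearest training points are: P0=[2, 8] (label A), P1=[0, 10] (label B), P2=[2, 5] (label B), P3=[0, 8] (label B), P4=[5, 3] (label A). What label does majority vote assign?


d(q,P0) = 8  (label A)
d(q,P1) = 10  (label B)
d(q,P2) = 5  (label B)
d(q,P3) = 8  (label B)
d(q,P4) = 6  (label A)
Votes: A=2, B=3
Majority → B

B


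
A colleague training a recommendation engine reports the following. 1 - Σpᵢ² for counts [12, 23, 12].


Probabilities: [12/47, 23/47, 12/47] ≈ [0.2553, 0.4894, 0.2553]
Σpᵢ² = (144 + 529 + 144)/47² = 817/2209
Gini = 1 - Σpᵢ² = 1 - 817/2209 = 0.6301

0.6301


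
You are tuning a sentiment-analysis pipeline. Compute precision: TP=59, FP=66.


Precision = TP/(TP+FP)
= 59/(59+66)
= 59/125 = 47.2%

47.2%


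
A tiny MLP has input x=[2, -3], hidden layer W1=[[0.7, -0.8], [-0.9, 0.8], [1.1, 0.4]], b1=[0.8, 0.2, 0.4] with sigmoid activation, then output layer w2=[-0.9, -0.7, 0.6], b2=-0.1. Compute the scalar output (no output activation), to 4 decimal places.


z1[0] = (0.7)·(2) + (-0.8)·(-3) + 0.8 = 4.6
z1[1] = (-0.9)·(2) + (0.8)·(-3) + 0.2 = -4.0
z1[2] = (1.1)·(2) + (0.4)·(-3) + 0.4 = 1.4
h = sigmoid(z1) = [0.99, 0.018, 0.8022]
output = (-0.9)·(0.99) + (-0.7)·(0.018) + (0.6)·(0.8022) - 0.1 = -0.5223

-0.5223


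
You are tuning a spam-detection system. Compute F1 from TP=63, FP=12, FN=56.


Precision = 63/75 = 0.84
Recall = 63/119 = 0.5294
F1 = 2·P·R/(P+R) = 2·TP/(2·TP+FP+FN) = 126/(126+12+56) = 126/194 = 0.6495

0.6495


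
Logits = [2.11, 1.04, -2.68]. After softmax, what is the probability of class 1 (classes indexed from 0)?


Exponentials: e^2.11=8.2482, e^1.04=2.8292, e^-2.68=0.0686
Sum = 11.146
Softmax = [0.74, 0.2538, 0.0062]
p[1] = 2.8292/11.146 = 0.2538

0.2538


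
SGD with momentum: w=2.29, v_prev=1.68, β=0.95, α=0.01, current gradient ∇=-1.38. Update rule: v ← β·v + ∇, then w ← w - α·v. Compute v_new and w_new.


v_new = 0.95·1.68 - 1.38 = 1.596 - 1.38 = 0.216
w_new = 2.29 - 0.01·0.216 = 2.29 - 0.00216 = 2.28784

v_new=0.216, w_new=2.28784


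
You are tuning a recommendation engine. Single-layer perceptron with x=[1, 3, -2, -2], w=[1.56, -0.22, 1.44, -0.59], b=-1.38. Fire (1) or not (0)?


z = (1)·(1.56) + (3)·(-0.22) + (-2)·(1.44) + (-2)·(-0.59) - 1.38
  = -2.18
step(z) = 0 (z<0)

0


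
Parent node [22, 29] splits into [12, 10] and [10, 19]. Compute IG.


Parent = [22, 29], H_parent = 0.9864
H_left = 0.994 (n=22), H_right = 0.9294 (n=29)
H_children = (22/51)·0.994 + (29/51)·0.9294 = 0.9573
IG = 0.9864 - 0.9573 = 0.0291

0.0291


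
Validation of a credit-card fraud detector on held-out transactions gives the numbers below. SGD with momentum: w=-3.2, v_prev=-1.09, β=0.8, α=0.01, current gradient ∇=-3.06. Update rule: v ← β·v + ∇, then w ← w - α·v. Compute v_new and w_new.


v_new = 0.8·-1.09 - 3.06 = -0.872 - 3.06 = -3.932
w_new = -3.2 - 0.01·-3.932 = -3.2 + 0.03932 = -3.16068

v_new=-3.932, w_new=-3.16068


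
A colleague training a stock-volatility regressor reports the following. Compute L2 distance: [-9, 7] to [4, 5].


d = √((-9-4)² + (7-5)²)
  = √(169 + 4)
  = √173 = 13.1529

13.1529


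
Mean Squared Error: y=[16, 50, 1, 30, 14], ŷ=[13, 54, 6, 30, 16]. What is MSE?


Squared errors: (16-13)²=9, (50-54)²=16, (1-6)²=25, (30-30)²=0, (14-16)²=4
Sum = 54
MSE = 54/5 = 54/5

54/5


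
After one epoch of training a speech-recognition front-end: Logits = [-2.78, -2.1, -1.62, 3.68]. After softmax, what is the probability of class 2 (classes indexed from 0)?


Exponentials: e^-2.78=0.062, e^-2.1=0.1225, e^-1.62=0.1979, e^3.68=39.6464
Sum = 40.0288
Softmax = [0.0015, 0.0031, 0.0049, 0.9904]
p[2] = 0.1979/40.0288 = 0.0049

0.0049


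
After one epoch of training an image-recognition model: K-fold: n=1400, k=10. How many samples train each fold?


Fold size = 1400/10 = 140
Training per fold = 1400 - 140 = 1260

1260


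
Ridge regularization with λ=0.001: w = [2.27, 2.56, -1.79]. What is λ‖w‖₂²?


‖w‖₂² = (2.27)² + (2.56)² + (-1.79)²
     = 5.1529 + 6.5536 + 3.2041
     = 14.9106
λ·‖w‖₂² = 0.001·14.9106 = 0.014911

0.014911


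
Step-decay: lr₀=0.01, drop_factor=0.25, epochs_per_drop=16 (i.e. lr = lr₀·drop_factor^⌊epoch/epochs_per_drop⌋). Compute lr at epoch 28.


n_drops = ⌊28/16⌋ = 1
lr = 0.01·0.25^1 = 0.01·0.25 = 0.0025

0.0025


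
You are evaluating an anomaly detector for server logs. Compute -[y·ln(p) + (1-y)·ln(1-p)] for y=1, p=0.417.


BCE = -[y·ln(p) + (1-y)·ln(1-p)]
= -1·ln(0.417) - 0
= -ln(0.417) = 0.8747

0.8747


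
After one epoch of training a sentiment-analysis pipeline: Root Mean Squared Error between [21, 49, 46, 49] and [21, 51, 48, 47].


MSE = 12/4 = 3
RMSE = √(12/4) = 1.7321

1.7321


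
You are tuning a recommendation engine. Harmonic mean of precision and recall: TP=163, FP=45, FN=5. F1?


Precision = 163/208 = 0.7837
Recall = 163/168 = 0.9702
F1 = 2·P·R/(P+R) = 2·TP/(2·TP+FP+FN) = 326/(326+45+5) = 326/376 = 0.867

0.867


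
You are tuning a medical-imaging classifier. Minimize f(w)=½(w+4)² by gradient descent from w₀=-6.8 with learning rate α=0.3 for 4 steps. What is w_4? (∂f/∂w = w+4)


step 1: grad = -6.8+4 = -2.8; w = -6.8 - 0.3·(-2.8) = -5.96
step 2: grad = -5.96+4 = -1.96; w = -5.96 - 0.3·(-1.96) = -5.372
step 3: grad = -5.372+4 = -1.372; w = -5.372 - 0.3·(-1.372) = -4.9604
step 4: grad = -4.9604+4 = -0.9604; w = -4.9604 - 0.3·(-0.9604) = -4.67228

-4.67228


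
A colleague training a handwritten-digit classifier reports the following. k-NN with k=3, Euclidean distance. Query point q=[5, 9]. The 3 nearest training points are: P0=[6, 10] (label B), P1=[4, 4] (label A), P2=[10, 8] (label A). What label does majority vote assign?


d(q,P0) = 1.4142  (label B)
d(q,P1) = 5.099  (label A)
d(q,P2) = 5.099  (label A)
Votes: A=2, B=1
Majority → A

A


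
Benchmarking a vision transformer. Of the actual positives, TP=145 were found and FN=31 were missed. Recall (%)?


Recall = TP/(TP+FN)
= 145/(145+31)
= 145/176 = 82.39%

82.39%


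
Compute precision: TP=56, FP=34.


Precision = TP/(TP+FP)
= 56/(56+34)
= 56/90 = 62.22%

62.22%


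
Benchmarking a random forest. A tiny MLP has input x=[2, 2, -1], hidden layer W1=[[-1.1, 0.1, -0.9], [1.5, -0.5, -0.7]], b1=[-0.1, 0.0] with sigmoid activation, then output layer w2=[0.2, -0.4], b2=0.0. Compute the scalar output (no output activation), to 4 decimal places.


z1[0] = (-1.1)·(2) + (0.1)·(2) + (-0.9)·(-1) - 0.1 = -1.2
z1[1] = (1.5)·(2) + (-0.5)·(2) + (-0.7)·(-1) + 0.0 = 2.7
h = sigmoid(z1) = [0.2315, 0.937]
output = (0.2)·(0.2315) + (-0.4)·(0.937) + 0.0 = -0.3285

-0.3285


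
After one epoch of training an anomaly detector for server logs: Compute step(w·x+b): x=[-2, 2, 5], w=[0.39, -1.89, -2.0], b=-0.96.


z = (-2)·(0.39) + (2)·(-1.89) + (5)·(-2.0) - 0.96
  = -15.52
step(z) = 0 (z<0)

0


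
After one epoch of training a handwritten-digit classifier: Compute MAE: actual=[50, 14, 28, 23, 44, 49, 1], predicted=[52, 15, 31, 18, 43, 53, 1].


Absolute errors: |50-52|=2, |14-15|=1, |28-31|=3, |23-18|=5, |44-43|=1, |49-53|=4, |1-1|=0
Sum = 16
MAE = 16/7 = 16/7

16/7


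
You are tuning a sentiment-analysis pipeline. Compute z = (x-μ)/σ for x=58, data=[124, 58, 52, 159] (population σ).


μ = 98.25, σ = 45.0354
z = (58 - 98.25)/45.0354 = -0.8937

-0.8937


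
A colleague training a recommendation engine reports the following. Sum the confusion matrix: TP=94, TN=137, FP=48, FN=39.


Total = TP + TN + FP + FN
= 94 + 137 + 48 + 39
= 318
(Predicted positive: 142, predicted negative: 176)

318


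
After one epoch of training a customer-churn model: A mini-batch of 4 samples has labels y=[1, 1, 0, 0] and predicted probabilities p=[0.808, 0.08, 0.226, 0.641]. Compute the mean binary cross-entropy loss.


L[0] = -ln(0.808) = 0.2132
L[1] = -ln(0.08) = 2.5257
L[2] = -ln(1-0.226) = -ln(0.774) = 0.2562
L[3] = -ln(1-0.641) = -ln(0.359) = 1.0244
mean = (0.2132 + 2.5257 + 0.2562 + 1.0244)/4 = 1.0049

1.0049


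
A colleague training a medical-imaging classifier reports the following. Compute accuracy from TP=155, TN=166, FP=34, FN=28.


Accuracy = (TP+TN)/(TP+TN+FP+FN)
= (155+166)/(383)
= 321/383 = 83.81%

83.81%


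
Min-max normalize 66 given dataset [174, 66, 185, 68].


min=66, max=185
(66-66)/(185-66) = 0/119 = 0.0

0.0


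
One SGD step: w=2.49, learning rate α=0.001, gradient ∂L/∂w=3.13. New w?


w_new = w - α·∇
= 2.49 - 0.001·3.13
= 2.49 - 0.00313
= 2.48687

2.48687


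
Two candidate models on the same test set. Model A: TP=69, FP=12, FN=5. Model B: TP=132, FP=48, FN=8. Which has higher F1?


Model A: P=69/81=0.8519, R=69/74=0.9324, F1=2PR/(P+R)=2TP/(2TP+FP+FN)=138/155=0.8903
Model B: P=132/180=0.7333, R=132/140=0.9429, F1=2PR/(P+R)=2TP/(2TP+FP+FN)=264/320=0.825
0.8903 > 0.825 → Model A

Model A


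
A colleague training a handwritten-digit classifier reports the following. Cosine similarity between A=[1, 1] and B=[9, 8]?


A·B = 1·9 + 1·8 = 17
‖A‖ = √2 = 1.4142, ‖B‖ = √145 = 12.0416
cos = 17/(√2·√145) = 17/√290 = 0.9983

0.9983


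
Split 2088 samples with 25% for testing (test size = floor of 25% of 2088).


Test = ⌊2088·25/100⌋ = 522
Train = 2088 - 522 = 1566

Train: 1566, Test: 522


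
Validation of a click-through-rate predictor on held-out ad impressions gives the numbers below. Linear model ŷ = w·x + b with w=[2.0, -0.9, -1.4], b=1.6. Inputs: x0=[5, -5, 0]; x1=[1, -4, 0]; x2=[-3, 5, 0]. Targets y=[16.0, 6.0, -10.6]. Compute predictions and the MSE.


ŷ0 = (2.0)·(5) + (-0.9)·(-5) + (-1.4)·(0) + 1.6 = 16.1
ŷ1 = (2.0)·(1) + (-0.9)·(-4) + (-1.4)·(0) + 1.6 = 7.2
ŷ2 = (2.0)·(-3) + (-0.9)·(5) + (-1.4)·(0) + 1.6 = -8.9
errors² = [0.01, 1.44, 2.89]
MSE = 4.3400/3 = 1.4467

1.4467


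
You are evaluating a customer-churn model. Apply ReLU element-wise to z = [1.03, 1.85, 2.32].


ReLU(1.03) = max(0, 1.03) = 1.03
ReLU(1.85) = max(0, 1.85) = 1.85
ReLU(2.32) = max(0, 2.32) = 2.32
result = [1.03, 1.85, 2.32]

[1.03, 1.85, 2.32]


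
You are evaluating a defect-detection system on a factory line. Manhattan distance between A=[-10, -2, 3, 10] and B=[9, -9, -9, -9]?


d = |-10-9| + |-2+ 9| + |3+ 9| + |10+ 9|
  = 19 + 7 + 12 + 19
  = 57

57


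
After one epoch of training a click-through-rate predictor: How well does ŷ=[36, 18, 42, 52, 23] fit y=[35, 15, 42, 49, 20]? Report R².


ȳ = 32.2
SS_res = Σ(y-ŷ)² = 28
SS_tot = Σ(y-ȳ)² = 830.8
R² = 1 - SS_res/SS_tot = 1 - 0.0337 = 0.9663

0.9663


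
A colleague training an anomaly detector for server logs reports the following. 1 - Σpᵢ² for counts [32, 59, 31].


Probabilities: [32/122, 59/122, 31/122] ≈ [0.2623, 0.4836, 0.2541]
Σpᵢ² = (1024 + 3481 + 961)/122² = 5466/14884
Gini = 1 - Σpᵢ² = 1 - 5466/14884 = 0.6328

0.6328


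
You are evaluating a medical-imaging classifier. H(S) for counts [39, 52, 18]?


Probabilities: [39/109, 52/109, 18/109] ≈ [0.3578, 0.4771, 0.1651]
H = -((39/109)·log₂(39/109) + (52/109)·log₂(52/109) + (18/109)·log₂(18/109))
  = 1.469 bits

1.469 bits


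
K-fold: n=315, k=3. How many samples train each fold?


Fold size = 315/3 = 105
Training per fold = 315 - 105 = 210

210


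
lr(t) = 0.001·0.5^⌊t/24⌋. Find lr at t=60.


n_drops = ⌊60/24⌋ = 2
lr = 0.001·0.5^2 = 0.001·0.25 = 0.00025

0.00025


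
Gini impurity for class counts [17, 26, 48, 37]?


Probabilities: [17/128, 26/128, 48/128, 37/128] ≈ [0.1328, 0.2031, 0.375, 0.2891]
Σpᵢ² = (289 + 676 + 2304 + 1369)/128² = 4638/16384
Gini = 1 - Σpᵢ² = 1 - 4638/16384 = 0.7169

0.7169


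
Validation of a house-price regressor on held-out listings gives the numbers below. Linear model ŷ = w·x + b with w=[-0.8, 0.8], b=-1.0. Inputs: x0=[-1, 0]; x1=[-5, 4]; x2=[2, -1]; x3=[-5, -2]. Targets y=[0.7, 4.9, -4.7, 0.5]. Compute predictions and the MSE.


ŷ0 = (-0.8)·(-1) + (0.8)·(0) - 1.0 = -0.2
ŷ1 = (-0.8)·(-5) + (0.8)·(4) - 1.0 = 6.2
ŷ2 = (-0.8)·(2) + (0.8)·(-1) - 1.0 = -3.4
ŷ3 = (-0.8)·(-5) + (0.8)·(-2) - 1.0 = 1.4
errors² = [0.81, 1.69, 1.69, 0.81]
MSE = 5.0000/4 = 1.25

1.25


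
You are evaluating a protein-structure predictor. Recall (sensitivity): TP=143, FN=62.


Recall = TP/(TP+FN)
= 143/(143+62)
= 143/205 = 69.76%

69.76%


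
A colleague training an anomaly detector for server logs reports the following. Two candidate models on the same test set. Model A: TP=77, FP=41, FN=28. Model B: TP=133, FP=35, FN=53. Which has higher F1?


Model A: P=77/118=0.6525, R=77/105=0.7333, F1=2PR/(P+R)=2TP/(2TP+FP+FN)=154/223=0.6906
Model B: P=133/168=0.7917, R=133/186=0.7151, F1=2PR/(P+R)=2TP/(2TP+FP+FN)=266/354=0.7514
0.6906 < 0.7514 → Model B

Model B


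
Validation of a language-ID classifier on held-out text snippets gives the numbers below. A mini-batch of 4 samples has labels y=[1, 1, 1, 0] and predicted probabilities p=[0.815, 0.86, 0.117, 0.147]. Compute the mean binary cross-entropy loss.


L[0] = -ln(0.815) = 0.2046
L[1] = -ln(0.86) = 0.1508
L[2] = -ln(0.117) = 2.1456
L[3] = -ln(1-0.147) = -ln(0.853) = 0.159
mean = (0.2046 + 0.1508 + 2.1456 + 0.159)/4 = 0.665

0.665


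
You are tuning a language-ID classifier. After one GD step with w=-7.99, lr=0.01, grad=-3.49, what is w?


w_new = w - α·∇
= -7.99 - 0.01·-3.49
= -7.99 + 0.0349
= -7.9551

-7.9551


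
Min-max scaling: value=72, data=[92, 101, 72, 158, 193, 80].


min=72, max=193
(72-72)/(193-72) = 0/121 = 0.0

0.0


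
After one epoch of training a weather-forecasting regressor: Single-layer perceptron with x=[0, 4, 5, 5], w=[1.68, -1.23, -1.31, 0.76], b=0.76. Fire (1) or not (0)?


z = (0)·(1.68) + (4)·(-1.23) + (5)·(-1.31) + (5)·(0.76) + 0.76
  = -6.91
step(z) = 0 (z<0)

0


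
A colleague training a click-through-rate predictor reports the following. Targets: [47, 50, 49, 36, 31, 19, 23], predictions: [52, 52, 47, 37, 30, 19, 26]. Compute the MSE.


Squared errors: (47-52)²=25, (50-52)²=4, (49-47)²=4, (36-37)²=1, (31-30)²=1, (19-19)²=0, (23-26)²=9
Sum = 44
MSE = 44/7 = 44/7

44/7


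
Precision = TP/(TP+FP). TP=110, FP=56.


Precision = TP/(TP+FP)
= 110/(110+56)
= 110/166 = 66.27%

66.27%


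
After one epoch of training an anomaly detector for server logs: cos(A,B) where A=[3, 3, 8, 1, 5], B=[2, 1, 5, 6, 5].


A·B = 3·2 + 3·1 + 8·5 + 1·6 + 5·5 = 80
‖A‖ = √108 = 10.3923, ‖B‖ = √91 = 9.5394
cos = 80/(√108·√91) = 80/√9828 = 0.807

0.807


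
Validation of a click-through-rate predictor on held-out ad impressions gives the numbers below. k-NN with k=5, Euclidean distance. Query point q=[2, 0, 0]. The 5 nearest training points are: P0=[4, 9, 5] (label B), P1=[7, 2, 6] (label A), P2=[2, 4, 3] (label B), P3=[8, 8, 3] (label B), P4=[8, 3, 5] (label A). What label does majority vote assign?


d(q,P0) = 10.4881  (label B)
d(q,P1) = 8.0623  (label A)
d(q,P2) = 5.0  (label B)
d(q,P3) = 10.4403  (label B)
d(q,P4) = 8.3666  (label A)
Votes: A=2, B=3
Majority → B

B


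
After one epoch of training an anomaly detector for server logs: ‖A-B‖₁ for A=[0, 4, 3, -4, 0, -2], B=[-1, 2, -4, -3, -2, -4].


d = |0+ 1| + |4-2| + |3+ 4| + |-4+ 3| + |0+ 2| + |-2+ 4|
  = 1 + 2 + 7 + 1 + 2 + 2
  = 15

15


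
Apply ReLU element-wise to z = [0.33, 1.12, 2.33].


ReLU(0.33) = max(0, 0.33) = 0.33
ReLU(1.12) = max(0, 1.12) = 1.12
ReLU(2.33) = max(0, 2.33) = 2.33
result = [0.33, 1.12, 2.33]

[0.33, 1.12, 2.33]


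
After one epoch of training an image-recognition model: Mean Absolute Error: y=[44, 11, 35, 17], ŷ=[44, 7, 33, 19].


Absolute errors: |44-44|=0, |11-7|=4, |35-33|=2, |17-19|=2
Sum = 8
MAE = 8/4 = 2

2


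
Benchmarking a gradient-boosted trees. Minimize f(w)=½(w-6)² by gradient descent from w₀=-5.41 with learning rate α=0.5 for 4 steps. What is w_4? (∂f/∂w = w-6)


step 1: grad = -5.41-6 = -11.41; w = -5.41 - 0.5·(-11.41) = 0.295
step 2: grad = 0.295-6 = -5.705; w = 0.295 - 0.5·(-5.705) = 3.1475
step 3: grad = 3.1475-6 = -2.8525; w = 3.1475 - 0.5·(-2.8525) = 4.57375
step 4: grad = 4.57375-6 = -1.42625; w = 4.57375 - 0.5·(-1.42625) = 5.286875

5.286875


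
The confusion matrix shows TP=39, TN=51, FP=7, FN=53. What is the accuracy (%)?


Accuracy = (TP+TN)/(TP+TN+FP+FN)
= (39+51)/(150)
= 90/150 = 60.0%

60.0%


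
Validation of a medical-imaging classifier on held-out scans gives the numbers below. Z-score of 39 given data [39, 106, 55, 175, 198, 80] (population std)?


μ = 108.8333, σ = 59.0802
z = (39 - 108.8333)/59.0802 = -1.182

-1.182


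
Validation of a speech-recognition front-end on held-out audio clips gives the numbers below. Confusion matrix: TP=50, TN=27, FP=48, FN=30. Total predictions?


Total = TP + TN + FP + FN
= 50 + 27 + 48 + 30
= 155
(Predicted positive: 98, predicted negative: 57)

155


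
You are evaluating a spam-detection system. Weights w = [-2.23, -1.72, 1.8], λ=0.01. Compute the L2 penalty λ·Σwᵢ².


‖w‖₂² = (-2.23)² + (-1.72)² + (1.8)²
     = 4.9729 + 2.9584 + 3.24
     = 11.1713
λ·‖w‖₂² = 0.01·11.1713 = 0.111713

0.111713


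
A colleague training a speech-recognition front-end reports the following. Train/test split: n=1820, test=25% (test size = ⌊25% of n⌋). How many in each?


Test = ⌊1820·25/100⌋ = 455
Train = 1820 - 455 = 1365

Train: 1365, Test: 455


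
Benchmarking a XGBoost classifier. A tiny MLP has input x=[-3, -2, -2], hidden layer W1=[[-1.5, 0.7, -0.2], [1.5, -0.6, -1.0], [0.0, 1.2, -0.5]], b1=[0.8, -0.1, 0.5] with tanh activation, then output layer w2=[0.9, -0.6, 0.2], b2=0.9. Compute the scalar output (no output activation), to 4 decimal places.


z1[0] = (-1.5)·(-3) + (0.7)·(-2) + (-0.2)·(-2) + 0.8 = 4.3
z1[1] = (1.5)·(-3) + (-0.6)·(-2) + (-1.0)·(-2) - 0.1 = -1.4
z1[2] = (0.0)·(-3) + (1.2)·(-2) + (-0.5)·(-2) + 0.5 = -0.9
h = tanh(z1) = [0.9996, -0.8854, -0.7163]
output = (0.9)·(0.9996) + (-0.6)·(-0.8854) + (0.2)·(-0.7163) + 0.9 = 2.1876

2.1876


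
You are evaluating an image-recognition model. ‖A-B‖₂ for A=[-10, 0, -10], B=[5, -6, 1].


d = √((-10-5)² + (0+ 6)² + (-10-1)²)
  = √(225 + 36 + 121)
  = √382 = 19.5448

19.5448


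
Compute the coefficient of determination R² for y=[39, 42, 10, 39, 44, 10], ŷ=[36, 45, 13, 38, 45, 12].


ȳ = 30.6667
SS_res = Σ(y-ŷ)² = 33
SS_tot = Σ(y-ȳ)² = 1299.33
R² = 1 - SS_res/SS_tot = 1 - 0.0254 = 0.9746

0.9746


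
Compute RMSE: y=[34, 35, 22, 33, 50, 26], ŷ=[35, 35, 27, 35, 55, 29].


MSE = 64/6 = 10.6667
RMSE = √(64/6) = 3.266

3.266


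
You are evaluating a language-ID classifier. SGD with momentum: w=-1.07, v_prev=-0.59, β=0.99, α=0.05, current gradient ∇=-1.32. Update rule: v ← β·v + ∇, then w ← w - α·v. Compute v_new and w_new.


v_new = 0.99·-0.59 - 1.32 = -0.5841 - 1.32 = -1.9041
w_new = -1.07 - 0.05·-1.9041 = -1.07 + 0.095205 = -0.974795

v_new=-1.9041, w_new=-0.974795


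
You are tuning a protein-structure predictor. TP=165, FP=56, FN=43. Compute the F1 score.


Precision = 165/221 = 0.7466
Recall = 165/208 = 0.7933
F1 = 2·P·R/(P+R) = 2·TP/(2·TP+FP+FN) = 330/(330+56+43) = 330/429 = 0.7692

0.7692


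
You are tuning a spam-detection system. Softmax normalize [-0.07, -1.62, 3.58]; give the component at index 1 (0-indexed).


Exponentials: e^-0.07=0.9324, e^-1.62=0.1979, e^3.58=35.8735
Sum = 37.0038
Softmax = [0.0252, 0.0053, 0.9695]
p[1] = 0.1979/37.0038 = 0.0053

0.0053


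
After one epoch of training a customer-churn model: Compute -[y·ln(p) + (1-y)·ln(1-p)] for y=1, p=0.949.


BCE = -[y·ln(p) + (1-y)·ln(1-p)]
= -1·ln(0.949) - 0
= -ln(0.949) = 0.0523

0.0523


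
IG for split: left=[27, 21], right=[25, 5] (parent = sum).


Parent = [52, 26], H_parent = 0.9183
H_left = 0.9887 (n=48), H_right = 0.65 (n=30)
H_children = (48/78)·0.9887 + (30/78)·0.65 = 0.8584
IG = 0.9183 - 0.8584 = 0.0599

0.0599


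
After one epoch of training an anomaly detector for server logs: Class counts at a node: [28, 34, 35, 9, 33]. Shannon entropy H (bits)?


Probabilities: [28/139, 34/139, 35/139, 9/139, 33/139] ≈ [0.2014, 0.2446, 0.2518, 0.0647, 0.2374]
H = -((28/139)·log₂(28/139) + (34/139)·log₂(34/139) + (35/139)·log₂(35/139) + (9/139)·log₂(9/139) + (33/139)·log₂(33/139))
  = 2.2118 bits

2.2118 bits


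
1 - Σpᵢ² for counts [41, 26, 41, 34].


Probabilities: [41/142, 26/142, 41/142, 34/142] ≈ [0.2887, 0.1831, 0.2887, 0.2394]
Σpᵢ² = (1681 + 676 + 1681 + 1156)/142² = 5194/20164
Gini = 1 - Σpᵢ² = 1 - 5194/20164 = 0.7424

0.7424


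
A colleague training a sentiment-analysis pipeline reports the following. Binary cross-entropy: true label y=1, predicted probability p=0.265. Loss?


BCE = -[y·ln(p) + (1-y)·ln(1-p)]
= -1·ln(0.265) - 0
= -ln(0.265) = 1.328

1.328


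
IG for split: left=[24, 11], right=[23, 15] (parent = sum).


Parent = [47, 26], H_parent = 0.9395
H_left = 0.8981 (n=35), H_right = 0.9678 (n=38)
H_children = (35/73)·0.8981 + (38/73)·0.9678 = 0.9344
IG = 0.9395 - 0.9344 = 0.0051

0.0051


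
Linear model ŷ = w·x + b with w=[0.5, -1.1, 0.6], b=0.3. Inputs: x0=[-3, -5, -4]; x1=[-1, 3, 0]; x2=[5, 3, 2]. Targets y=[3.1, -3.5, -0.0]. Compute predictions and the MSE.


ŷ0 = (0.5)·(-3) + (-1.1)·(-5) + (0.6)·(-4) + 0.3 = 1.9
ŷ1 = (0.5)·(-1) + (-1.1)·(3) + (0.6)·(0) + 0.3 = -3.5
ŷ2 = (0.5)·(5) + (-1.1)·(3) + (0.6)·(2) + 0.3 = 0.7
errors² = [1.44, 0.0, 0.49]
MSE = 1.9300/3 = 0.6433

0.6433


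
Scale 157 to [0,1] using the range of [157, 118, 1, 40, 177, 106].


min=1, max=177
(157-1)/(177-1) = 156/176 = 0.8864

0.8864


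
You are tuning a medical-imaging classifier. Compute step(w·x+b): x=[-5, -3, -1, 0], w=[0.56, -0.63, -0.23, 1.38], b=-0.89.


z = (-5)·(0.56) + (-3)·(-0.63) + (-1)·(-0.23) + (0)·(1.38) - 0.89
  = -1.57
step(z) = 0 (z<0)

0


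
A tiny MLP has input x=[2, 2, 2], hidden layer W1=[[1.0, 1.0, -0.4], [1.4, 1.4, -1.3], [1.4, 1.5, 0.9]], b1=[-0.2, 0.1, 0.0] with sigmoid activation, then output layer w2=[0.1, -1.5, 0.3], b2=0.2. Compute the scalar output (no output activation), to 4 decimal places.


z1[0] = (1.0)·(2) + (1.0)·(2) + (-0.4)·(2) - 0.2 = 3.0
z1[1] = (1.4)·(2) + (1.4)·(2) + (-1.3)·(2) + 0.1 = 3.1
z1[2] = (1.4)·(2) + (1.5)·(2) + (0.9)·(2) + 0.0 = 7.6
h = sigmoid(z1) = [0.9526, 0.9569, 0.9995]
output = (0.1)·(0.9526) + (-1.5)·(0.9569) + (0.3)·(0.9995) + 0.2 = -0.8402

-0.8402


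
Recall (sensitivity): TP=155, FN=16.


Recall = TP/(TP+FN)
= 155/(155+16)
= 155/171 = 90.64%

90.64%


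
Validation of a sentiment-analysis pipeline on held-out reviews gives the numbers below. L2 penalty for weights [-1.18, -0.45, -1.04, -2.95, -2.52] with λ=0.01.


‖w‖₂² = (-1.18)² + (-0.45)² + (-1.04)² + (-2.95)² + (-2.52)²
     = 1.3924 + 0.2025 + 1.0816 + 8.7025 + 6.3504
     = 17.7294
λ·‖w‖₂² = 0.01·17.7294 = 0.177294

0.177294


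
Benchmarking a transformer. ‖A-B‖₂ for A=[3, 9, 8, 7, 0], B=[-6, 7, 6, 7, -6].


d = √((3+ 6)² + (9-7)² + (8-6)² + (7-7)² + (0+ 6)²)
  = √(81 + 4 + 4 + 0 + 36)
  = √125 = 11.1803

11.1803


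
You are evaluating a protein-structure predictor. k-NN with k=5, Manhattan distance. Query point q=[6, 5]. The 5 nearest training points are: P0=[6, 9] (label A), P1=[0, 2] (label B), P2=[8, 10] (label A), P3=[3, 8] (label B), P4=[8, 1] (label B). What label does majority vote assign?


d(q,P0) = 4  (label A)
d(q,P1) = 9  (label B)
d(q,P2) = 7  (label A)
d(q,P3) = 6  (label B)
d(q,P4) = 6  (label B)
Votes: A=2, B=3
Majority → B

B


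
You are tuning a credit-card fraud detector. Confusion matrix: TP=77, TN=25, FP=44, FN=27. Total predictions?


Total = TP + TN + FP + FN
= 77 + 25 + 44 + 27
= 173
(Predicted positive: 121, predicted negative: 52)

173


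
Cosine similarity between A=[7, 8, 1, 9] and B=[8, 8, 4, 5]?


A·B = 7·8 + 8·8 + 1·4 + 9·5 = 169
‖A‖ = √195 = 13.9642, ‖B‖ = √169 = 13
cos = 169/(√195·√169) = 169/√32955 = 0.9309

0.9309


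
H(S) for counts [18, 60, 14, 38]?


Probabilities: [18/130, 60/130, 14/130, 38/130] ≈ [0.1385, 0.4615, 0.1077, 0.2923]
H = -((18/130)·log₂(18/130) + (60/130)·log₂(60/130) + (14/130)·log₂(14/130) + (38/130)·log₂(38/130))
  = 1.7747 bits

1.7747 bits


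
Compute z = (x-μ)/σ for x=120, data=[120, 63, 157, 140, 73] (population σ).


μ = 110.6, σ = 36.838
z = (120 - 110.6)/36.838 = 0.2552

0.2552


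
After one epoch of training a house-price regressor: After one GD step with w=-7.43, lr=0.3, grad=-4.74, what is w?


w_new = w - α·∇
= -7.43 - 0.3·-4.74
= -7.43 + 1.422
= -6.008

-6.008


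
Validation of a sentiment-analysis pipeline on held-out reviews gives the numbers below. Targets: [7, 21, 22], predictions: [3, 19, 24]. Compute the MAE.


Absolute errors: |7-3|=4, |21-19|=2, |22-24|=2
Sum = 8
MAE = 8/3 = 8/3

8/3


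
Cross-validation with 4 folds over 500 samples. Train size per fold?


Fold size = 500/4 = 125
Training per fold = 500 - 125 = 375

375


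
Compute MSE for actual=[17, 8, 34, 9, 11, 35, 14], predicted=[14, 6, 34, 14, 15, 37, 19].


Squared errors: (17-14)²=9, (8-6)²=4, (34-34)²=0, (9-14)²=25, (11-15)²=16, (35-37)²=4, (14-19)²=25
Sum = 83
MSE = 83/7 = 83/7

83/7


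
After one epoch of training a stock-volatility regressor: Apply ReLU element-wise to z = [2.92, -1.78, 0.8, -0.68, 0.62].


ReLU(2.92) = max(0, 2.92) = 2.92
ReLU(-1.78) = max(0, -1.78) = 0.0
ReLU(0.8) = max(0, 0.8) = 0.8
ReLU(-0.68) = max(0, -0.68) = 0.0
ReLU(0.62) = max(0, 0.62) = 0.62
result = [2.92, 0.0, 0.8, 0.0, 0.62]

[2.92, 0.0, 0.8, 0.0, 0.62]


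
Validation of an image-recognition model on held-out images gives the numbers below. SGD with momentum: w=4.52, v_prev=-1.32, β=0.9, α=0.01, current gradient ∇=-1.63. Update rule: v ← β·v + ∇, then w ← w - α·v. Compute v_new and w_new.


v_new = 0.9·-1.32 - 1.63 = -1.188 - 1.63 = -2.818
w_new = 4.52 - 0.01·-2.818 = 4.52 + 0.02818 = 4.54818

v_new=-2.818, w_new=4.54818


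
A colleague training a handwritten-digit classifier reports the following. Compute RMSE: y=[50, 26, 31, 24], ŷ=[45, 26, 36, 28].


MSE = 66/4 = 16.5
RMSE = √(66/4) = 4.062

4.062


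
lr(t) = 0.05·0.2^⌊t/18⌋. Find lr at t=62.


n_drops = ⌊62/18⌋ = 3
lr = 0.05·0.2^3 = 0.05·0.008 = 0.0004

0.0004


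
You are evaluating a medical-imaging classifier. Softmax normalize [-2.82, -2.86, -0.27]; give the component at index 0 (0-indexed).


Exponentials: e^-2.82=0.0596, e^-2.86=0.0573, e^-0.27=0.7634
Sum = 0.8803
Softmax = [0.0677, 0.0651, 0.8672]
p[0] = 0.0596/0.8803 = 0.0677

0.0677


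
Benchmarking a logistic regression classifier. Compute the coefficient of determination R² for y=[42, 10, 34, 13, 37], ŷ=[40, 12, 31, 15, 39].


ȳ = 27.2
SS_res = Σ(y-ŷ)² = 25
SS_tot = Σ(y-ȳ)² = 858.8
R² = 1 - SS_res/SS_tot = 1 - 0.0291 = 0.9709

0.9709


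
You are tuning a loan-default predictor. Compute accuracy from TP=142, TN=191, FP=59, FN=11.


Accuracy = (TP+TN)/(TP+TN+FP+FN)
= (142+191)/(403)
= 333/403 = 82.63%

82.63%


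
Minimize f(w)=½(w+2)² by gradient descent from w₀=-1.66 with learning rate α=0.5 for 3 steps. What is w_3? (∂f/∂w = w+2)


step 1: grad = -1.66+2 = 0.34; w = -1.66 - 0.5·(0.34) = -1.83
step 2: grad = -1.83+2 = 0.17; w = -1.83 - 0.5·(0.17) = -1.915
step 3: grad = -1.915+2 = 0.085; w = -1.915 - 0.5·(0.085) = -1.9575

-1.9575


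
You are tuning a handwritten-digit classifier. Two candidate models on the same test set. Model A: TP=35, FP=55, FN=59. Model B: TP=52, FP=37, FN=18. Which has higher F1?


Model A: P=35/90=0.3889, R=35/94=0.3723, F1=2PR/(P+R)=2TP/(2TP+FP+FN)=70/184=0.3804
Model B: P=52/89=0.5843, R=52/70=0.7429, F1=2PR/(P+R)=2TP/(2TP+FP+FN)=104/159=0.6541
0.3804 < 0.6541 → Model B

Model B


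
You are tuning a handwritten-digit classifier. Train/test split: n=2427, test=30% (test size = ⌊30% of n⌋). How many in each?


Test = ⌊2427·30/100⌋ = 728
Train = 2427 - 728 = 1699

Train: 1699, Test: 728


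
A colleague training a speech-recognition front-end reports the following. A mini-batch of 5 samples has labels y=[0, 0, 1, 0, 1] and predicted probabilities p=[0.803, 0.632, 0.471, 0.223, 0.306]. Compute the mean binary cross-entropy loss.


L[0] = -ln(1-0.803) = -ln(0.197) = 1.6246
L[1] = -ln(1-0.632) = -ln(0.368) = 0.9997
L[2] = -ln(0.471) = 0.7529
L[3] = -ln(1-0.223) = -ln(0.777) = 0.2523
L[4] = -ln(0.306) = 1.1842
mean = (1.6246 + 0.9997 + 0.7529 + 0.2523 + 1.1842)/5 = 0.9627

0.9627


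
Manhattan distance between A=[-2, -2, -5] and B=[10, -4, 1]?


d = |-2-10| + |-2+ 4| + |-5-1|
  = 12 + 2 + 6
  = 20

20


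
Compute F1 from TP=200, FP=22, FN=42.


Precision = 200/222 = 0.9009
Recall = 200/242 = 0.8264
F1 = 2·P·R/(P+R) = 2·TP/(2·TP+FP+FN) = 400/(400+22+42) = 400/464 = 0.8621

0.8621


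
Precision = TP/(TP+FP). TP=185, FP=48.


Precision = TP/(TP+FP)
= 185/(185+48)
= 185/233 = 79.4%

79.4%


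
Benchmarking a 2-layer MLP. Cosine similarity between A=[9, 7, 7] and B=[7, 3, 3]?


A·B = 9·7 + 7·3 + 7·3 = 105
‖A‖ = √179 = 13.3791, ‖B‖ = √67 = 8.1854
cos = 105/(√179·√67) = 105/√11993 = 0.9588

0.9588


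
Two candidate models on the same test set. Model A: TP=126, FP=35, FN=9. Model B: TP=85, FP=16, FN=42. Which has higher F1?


Model A: P=126/161=0.7826, R=126/135=0.9333, F1=2PR/(P+R)=2TP/(2TP+FP+FN)=252/296=0.8514
Model B: P=85/101=0.8416, R=85/127=0.6693, F1=2PR/(P+R)=2TP/(2TP+FP+FN)=170/228=0.7456
0.8514 > 0.7456 → Model A

Model A


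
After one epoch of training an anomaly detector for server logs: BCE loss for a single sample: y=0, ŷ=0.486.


BCE = -[y·ln(p) + (1-y)·ln(1-p)]
= -0 - 1·ln(1-0.486)
= -ln(0.514) = 0.6655

0.6655


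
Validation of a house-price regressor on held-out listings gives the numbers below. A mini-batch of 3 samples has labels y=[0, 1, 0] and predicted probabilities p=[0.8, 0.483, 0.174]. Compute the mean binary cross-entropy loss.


L[0] = -ln(1-0.8) = -ln(0.2) = 1.6094
L[1] = -ln(0.483) = 0.7277
L[2] = -ln(1-0.174) = -ln(0.826) = 0.1912
mean = (1.6094 + 0.7277 + 0.1912)/3 = 0.8428

0.8428
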